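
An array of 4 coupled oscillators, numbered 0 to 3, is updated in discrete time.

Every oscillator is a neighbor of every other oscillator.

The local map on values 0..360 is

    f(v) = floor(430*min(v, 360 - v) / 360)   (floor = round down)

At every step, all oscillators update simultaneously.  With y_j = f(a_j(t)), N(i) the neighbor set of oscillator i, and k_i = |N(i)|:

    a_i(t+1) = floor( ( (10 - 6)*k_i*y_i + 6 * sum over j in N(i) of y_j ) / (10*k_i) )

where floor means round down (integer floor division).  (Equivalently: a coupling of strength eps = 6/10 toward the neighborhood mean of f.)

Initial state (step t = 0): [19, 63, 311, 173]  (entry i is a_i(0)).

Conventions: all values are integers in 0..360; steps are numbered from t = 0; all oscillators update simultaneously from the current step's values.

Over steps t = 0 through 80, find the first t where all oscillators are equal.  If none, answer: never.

Answer: 5
Key observation: Synchronization is absorbing here: once all oscillators are equal they stay equal, and step 5 is the first all-equal step.

Derivation:
t=0: [19, 63, 311, 173]  (not all equal)
t=1: [76, 87, 83, 113]  (not all equal)
t=2: [103, 105, 105, 112]  (not all equal)
t=3: [125, 126, 126, 127]  (not all equal)
t=4: [149, 150, 150, 150]  (not all equal)
t=5: [178, 178, 178, 178]  (all equal)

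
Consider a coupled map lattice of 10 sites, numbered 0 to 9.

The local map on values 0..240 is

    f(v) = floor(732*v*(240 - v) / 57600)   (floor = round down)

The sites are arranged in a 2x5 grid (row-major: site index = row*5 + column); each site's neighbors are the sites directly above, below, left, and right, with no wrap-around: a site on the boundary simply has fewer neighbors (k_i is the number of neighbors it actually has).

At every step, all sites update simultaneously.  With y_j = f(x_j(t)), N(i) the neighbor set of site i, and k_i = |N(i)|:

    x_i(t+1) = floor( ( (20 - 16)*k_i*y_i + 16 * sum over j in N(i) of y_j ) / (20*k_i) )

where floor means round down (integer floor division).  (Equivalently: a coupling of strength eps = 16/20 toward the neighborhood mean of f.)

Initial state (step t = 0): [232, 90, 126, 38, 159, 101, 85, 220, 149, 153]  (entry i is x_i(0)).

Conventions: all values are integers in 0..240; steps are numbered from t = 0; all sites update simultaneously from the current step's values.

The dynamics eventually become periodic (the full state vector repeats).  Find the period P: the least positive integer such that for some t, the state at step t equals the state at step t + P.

Answer: 2
Key observation: The state at step 10, [176, 175, 175, 175, 175, 176, 175, 175, 175, 175], reappears at step 12 — and no state repeats earlier — so the cycle the system enters has period 2.

Derivation:
t=0: [232, 90, 126, 38, 159, 101, 85, 220, 149, 153]
t=1: [144, 133, 122, 157, 139, 111, 141, 149, 120, 167]
t=2: [179, 178, 174, 177, 163, 177, 177, 178, 167, 175]
t=3: [140, 141, 141, 150, 145, 139, 140, 145, 144, 154]
t=4: [177, 177, 174, 174, 170, 177, 176, 176, 172, 173]
t=5: [141, 142, 143, 147, 147, 141, 141, 144, 145, 149]
t=6: [176, 176, 174, 174, 172, 177, 176, 175, 173, 173]
t=7: [142, 143, 144, 146, 146, 142, 142, 144, 145, 147]
t=8: [176, 175, 175, 174, 173, 176, 175, 175, 174, 174]
t=9: [143, 143, 144, 145, 145, 143, 143, 144, 144, 145]
t=10: [176, 175, 175, 175, 175, 176, 175, 175, 175, 175]
t=11: [143, 143, 144, 144, 144, 143, 143, 144, 144, 144]
t=12: [176, 175, 175, 175, 175, 176, 175, 175, 175, 175]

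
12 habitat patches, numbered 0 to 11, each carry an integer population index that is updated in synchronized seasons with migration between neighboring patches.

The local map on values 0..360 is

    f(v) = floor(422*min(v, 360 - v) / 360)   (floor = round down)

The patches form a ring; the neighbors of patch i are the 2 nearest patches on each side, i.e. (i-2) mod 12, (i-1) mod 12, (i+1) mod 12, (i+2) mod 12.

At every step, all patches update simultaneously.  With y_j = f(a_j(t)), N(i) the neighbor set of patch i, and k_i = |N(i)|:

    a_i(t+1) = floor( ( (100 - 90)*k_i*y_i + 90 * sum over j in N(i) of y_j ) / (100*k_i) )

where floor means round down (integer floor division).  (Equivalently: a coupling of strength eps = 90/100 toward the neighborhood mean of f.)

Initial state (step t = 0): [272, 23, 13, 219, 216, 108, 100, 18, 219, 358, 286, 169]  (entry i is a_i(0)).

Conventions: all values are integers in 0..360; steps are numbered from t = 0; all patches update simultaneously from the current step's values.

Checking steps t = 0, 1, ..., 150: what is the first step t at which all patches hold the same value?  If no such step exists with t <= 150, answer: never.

Simulating step by step:
t=0: [272, 23, 13, 219, 216, 108, 100, 18, 219, 358, 286, 169]  (not all equal)
t=1: [83, 110, 105, 91, 111, 118, 119, 94, 67, 105, 113, 68]  (not all equal)
t=2: [113, 103, 116, 127, 126, 122, 116, 118, 121, 102, 98, 115]  (not all equal)
t=3: [126, 135, 136, 137, 140, 142, 141, 134, 127, 130, 129, 122]  (not all equal)
t=4: [152, 152, 157, 161, 162, 161, 159, 157, 155, 149, 147, 151]  (not all equal)
t=5: [177, 181, 183, 185, 186, 186, 185, 182, 179, 178, 176, 175]  (not all equal)
t=6: [206, 206, 206, 205, 204, 205, 205, 206, 206, 207, 207, 207]  (not all equal)
t=7: [179, 180, 180, 180, 180, 181, 180, 180, 179, 179, 179, 179]  (not all equal)
t=8: [209, 210, 210, 210, 210, 210, 210, 209, 209, 209, 209, 209]  (not all equal)
t=9: [176, 175, 175, 175, 175, 175, 175, 176, 176, 177, 177, 176]  (not all equal)
t=10: [205, 205, 205, 205, 205, 205, 205, 205, 206, 206, 206, 206]  (not all equal)
t=11: [180, 180, 181, 181, 181, 181, 180, 180, 180, 180, 180, 180]  (not all equal)
t=12: [210, 210, 209, 209, 209, 209, 210, 210, 211, 211, 211, 211]  (not all equal)
t=13: [175, 175, 176, 176, 176, 176, 175, 175, 174, 174, 174, 174]  (not all equal)
t=14: [204, 205, 205, 205, 205, 205, 205, 204, 203, 203, 203, 203]  (not all equal)
t=15: [182, 181, 181, 181, 181, 181, 181, 182, 182, 183, 183, 182]  (not all equal)
t=16: [208, 208, 208, 209, 209, 208, 208, 208, 207, 207, 207, 207]  (not all equal)
t=17: [178, 178, 177, 177, 177, 177, 178, 178, 178, 178, 178, 178]  (not all equal)
t=18: [207, 207, 207, 207, 207, 207, 207, 207, 208, 208, 208, 208]  (not all equal)
t=19: [178, 178, 179, 179, 179, 179, 178, 178, 178, 178, 178, 178]  (not all equal)
t=20: [208, 208, 208, 208, 208, 208, 208, 208, 208, 208, 208, 208]  (all equal)

Answer: 20
Key observation: Synchronization is absorbing here: once all patches are equal they stay equal, and step 20 is the first all-equal step.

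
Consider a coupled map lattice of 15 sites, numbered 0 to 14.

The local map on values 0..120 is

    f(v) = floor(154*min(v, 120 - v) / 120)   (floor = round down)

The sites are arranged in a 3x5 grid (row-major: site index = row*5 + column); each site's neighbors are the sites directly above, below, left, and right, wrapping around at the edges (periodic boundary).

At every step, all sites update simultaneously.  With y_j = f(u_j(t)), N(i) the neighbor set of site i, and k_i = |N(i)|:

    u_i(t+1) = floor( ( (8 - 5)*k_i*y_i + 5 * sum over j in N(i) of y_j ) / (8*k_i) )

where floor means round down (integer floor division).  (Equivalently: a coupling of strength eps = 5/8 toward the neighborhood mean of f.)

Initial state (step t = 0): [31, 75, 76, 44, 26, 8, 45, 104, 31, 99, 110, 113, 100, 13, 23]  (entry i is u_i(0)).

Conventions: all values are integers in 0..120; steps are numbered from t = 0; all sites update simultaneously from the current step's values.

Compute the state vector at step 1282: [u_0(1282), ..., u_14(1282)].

Simulating step by step:
t=0: [31, 75, 76, 44, 26, 8, 45, 104, 31, 99, 110, 113, 100, 13, 23]
t=1: [32, 46, 45, 43, 35, 24, 36, 35, 33, 27, 17, 26, 25, 29, 24]
t=2: [39, 49, 51, 48, 41, 33, 43, 44, 42, 35, 28, 37, 38, 38, 32]
t=3: [48, 57, 59, 56, 50, 44, 52, 55, 52, 45, 41, 48, 51, 49, 43]
t=4: [61, 68, 71, 68, 62, 57, 65, 68, 65, 59, 55, 62, 66, 63, 57]
t=5: [72, 68, 64, 68, 72, 72, 69, 67, 70, 73, 72, 70, 68, 70, 73]
t=6: [61, 65, 68, 65, 61, 61, 64, 67, 64, 60, 61, 64, 66, 64, 60]
t=7: [74, 70, 68, 70, 74, 74, 71, 68, 71, 75, 74, 71, 69, 71, 75]
t=8: [59, 62, 65, 62, 59, 59, 62, 64, 62, 58, 59, 62, 64, 62, 58]
t=9: [74, 73, 71, 73, 74, 74, 73, 71, 73, 74, 74, 73, 71, 73, 74]
t=10: [59, 60, 61, 60, 59, 59, 60, 61, 60, 59, 59, 60, 61, 60, 59]
t=11: [75, 76, 75, 76, 75, 75, 76, 75, 76, 75, 75, 76, 75, 76, 75]
t=12: [56, 56, 56, 56, 56, 56, 56, 56, 56, 56, 56, 56, 56, 56, 56]
t=13: [71, 71, 71, 71, 71, 71, 71, 71, 71, 71, 71, 71, 71, 71, 71]
t=14: [62, 62, 62, 62, 62, 62, 62, 62, 62, 62, 62, 62, 62, 62, 62]
t=15: [74, 74, 74, 74, 74, 74, 74, 74, 74, 74, 74, 74, 74, 74, 74]
t=16: [59, 59, 59, 59, 59, 59, 59, 59, 59, 59, 59, 59, 59, 59, 59]
t=17: [75, 75, 75, 75, 75, 75, 75, 75, 75, 75, 75, 75, 75, 75, 75]
t=18: [57, 57, 57, 57, 57, 57, 57, 57, 57, 57, 57, 57, 57, 57, 57]
t=19: [73, 73, 73, 73, 73, 73, 73, 73, 73, 73, 73, 73, 73, 73, 73]
t=20: [60, 60, 60, 60, 60, 60, 60, 60, 60, 60, 60, 60, 60, 60, 60]
t=21: [77, 77, 77, 77, 77, 77, 77, 77, 77, 77, 77, 77, 77, 77, 77]
t=22: [55, 55, 55, 55, 55, 55, 55, 55, 55, 55, 55, 55, 55, 55, 55]
t=23: [70, 70, 70, 70, 70, 70, 70, 70, 70, 70, 70, 70, 70, 70, 70]
t=24: [64, 64, 64, 64, 64, 64, 64, 64, 64, 64, 64, 64, 64, 64, 64]
t=25: [71, 71, 71, 71, 71, 71, 71, 71, 71, 71, 71, 71, 71, 71, 71]

Answer: [55, 55, 55, 55, 55, 55, 55, 55, 55, 55, 55, 55, 55, 55, 55]
Key observation: The state at step 13, [71, 71, 71, 71, 71, 71, 71, 71, 71, 71, 71, 71, 71, 71, 71], reappears at step 25: the system is in a cycle of period 12 from step 13 on.  Therefore the state at step 1282 equals the state at step 13 + ((1282 - 13) mod 12) = 22, which is [55, 55, 55, 55, 55, 55, 55, 55, 55, 55, 55, 55, 55, 55, 55].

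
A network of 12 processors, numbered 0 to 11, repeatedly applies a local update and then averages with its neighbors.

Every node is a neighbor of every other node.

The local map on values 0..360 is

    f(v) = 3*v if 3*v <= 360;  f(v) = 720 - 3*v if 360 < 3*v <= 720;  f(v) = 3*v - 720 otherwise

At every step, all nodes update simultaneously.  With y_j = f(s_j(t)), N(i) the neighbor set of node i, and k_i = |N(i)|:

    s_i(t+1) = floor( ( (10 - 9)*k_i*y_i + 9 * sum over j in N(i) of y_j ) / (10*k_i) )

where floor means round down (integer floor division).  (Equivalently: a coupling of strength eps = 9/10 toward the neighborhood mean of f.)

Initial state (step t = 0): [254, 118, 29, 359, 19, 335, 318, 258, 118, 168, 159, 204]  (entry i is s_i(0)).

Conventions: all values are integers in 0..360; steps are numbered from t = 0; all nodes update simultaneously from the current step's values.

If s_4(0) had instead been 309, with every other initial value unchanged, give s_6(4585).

Simulating step by step:
t=0: [254, 118, 29, 359, 309, 335, 318, 258, 118, 168, 159, 204]
t=1: [208, 214, 209, 214, 211, 213, 212, 208, 214, 211, 212, 209]
t=2: [86, 86, 86, 86, 86, 86, 86, 86, 86, 86, 86, 86]
t=3: [258, 258, 258, 258, 258, 258, 258, 258, 258, 258, 258, 258]
t=4: [54, 54, 54, 54, 54, 54, 54, 54, 54, 54, 54, 54]
t=5: [162, 162, 162, 162, 162, 162, 162, 162, 162, 162, 162, 162]
t=6: [234, 234, 234, 234, 234, 234, 234, 234, 234, 234, 234, 234]
t=7: [18, 18, 18, 18, 18, 18, 18, 18, 18, 18, 18, 18]
t=8: [54, 54, 54, 54, 54, 54, 54, 54, 54, 54, 54, 54]

Answer: s_6(4585) = 162
Key observation: The state at step 4, [54, 54, 54, 54, 54, 54, 54, 54, 54, 54, 54, 54], reappears at step 8: the system is in a cycle of period 4 from step 4 on.  Therefore the state at step 4585 equals the state at step 4 + ((4585 - 4) mod 4) = 5, which is [162, 162, 162, 162, 162, 162, 162, 162, 162, 162, 162, 162].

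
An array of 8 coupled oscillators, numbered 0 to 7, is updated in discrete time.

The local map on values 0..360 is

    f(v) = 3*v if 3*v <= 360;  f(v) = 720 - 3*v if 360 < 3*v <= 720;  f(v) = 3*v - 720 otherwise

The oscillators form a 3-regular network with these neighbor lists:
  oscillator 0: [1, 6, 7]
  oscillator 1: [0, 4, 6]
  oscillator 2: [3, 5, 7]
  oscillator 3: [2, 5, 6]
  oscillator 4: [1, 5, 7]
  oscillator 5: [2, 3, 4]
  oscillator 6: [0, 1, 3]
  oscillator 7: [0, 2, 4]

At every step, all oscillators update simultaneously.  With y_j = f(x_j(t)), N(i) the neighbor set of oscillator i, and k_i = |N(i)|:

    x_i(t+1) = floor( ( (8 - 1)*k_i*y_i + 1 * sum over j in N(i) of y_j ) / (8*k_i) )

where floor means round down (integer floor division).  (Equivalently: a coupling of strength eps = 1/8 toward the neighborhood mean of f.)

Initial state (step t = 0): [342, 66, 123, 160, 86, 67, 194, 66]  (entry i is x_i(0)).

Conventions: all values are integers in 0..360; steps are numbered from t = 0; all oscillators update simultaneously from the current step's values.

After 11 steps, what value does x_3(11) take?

Answer: x_3(11) = 298

Derivation:
t=0: [342, 66, 123, 160, 86, 67, 194, 66]
t=1: [290, 202, 333, 238, 250, 211, 151, 211]
t=2: [150, 118, 251, 31, 38, 89, 244, 95]
t=3: [263, 326, 55, 94, 137, 243, 40, 266]
t=4: [79, 246, 159, 259, 284, 39, 130, 90]
t=5: [233, 44, 231, 78, 132, 120, 301, 261]
t=6: [34, 137, 51, 228, 306, 339, 176, 70]
t=7: [118, 290, 156, 58, 207, 276, 186, 202]
t=8: [327, 156, 237, 174, 102, 116, 170, 129]
t=9: [261, 252, 44, 196, 306, 325, 213, 315]
t=10: [69, 45, 141, 135, 194, 242, 80, 213]
t=11: [200, 142, 276, 298, 130, 36, 237, 97]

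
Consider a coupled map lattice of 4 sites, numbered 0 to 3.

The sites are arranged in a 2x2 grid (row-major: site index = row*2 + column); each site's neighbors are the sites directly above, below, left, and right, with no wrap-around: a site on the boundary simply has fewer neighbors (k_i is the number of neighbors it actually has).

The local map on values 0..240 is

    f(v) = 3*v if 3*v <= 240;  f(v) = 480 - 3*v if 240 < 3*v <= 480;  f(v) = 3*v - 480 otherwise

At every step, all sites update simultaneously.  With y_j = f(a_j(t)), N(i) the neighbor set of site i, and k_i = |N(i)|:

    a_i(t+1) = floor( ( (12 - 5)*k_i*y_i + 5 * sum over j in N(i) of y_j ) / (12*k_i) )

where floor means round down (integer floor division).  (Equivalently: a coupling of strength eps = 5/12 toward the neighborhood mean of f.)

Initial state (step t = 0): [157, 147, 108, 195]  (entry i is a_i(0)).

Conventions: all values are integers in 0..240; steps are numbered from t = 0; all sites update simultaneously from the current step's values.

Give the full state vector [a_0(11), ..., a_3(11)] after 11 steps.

Answer: [90, 114, 114, 151]

Derivation:
t=0: [157, 147, 108, 195]
t=1: [45, 46, 114, 101]
t=2: [136, 145, 145, 160]
t=3: [60, 41, 41, 18]
t=4: [156, 120, 120, 82]
t=5: [57, 121, 121, 186]
t=6: [148, 120, 120, 94]
t=7: [71, 118, 118, 165]
t=8: [176, 121, 121, 61]
t=9: [76, 116, 116, 155]
t=10: [188, 127, 127, 63]
t=11: [90, 114, 114, 151]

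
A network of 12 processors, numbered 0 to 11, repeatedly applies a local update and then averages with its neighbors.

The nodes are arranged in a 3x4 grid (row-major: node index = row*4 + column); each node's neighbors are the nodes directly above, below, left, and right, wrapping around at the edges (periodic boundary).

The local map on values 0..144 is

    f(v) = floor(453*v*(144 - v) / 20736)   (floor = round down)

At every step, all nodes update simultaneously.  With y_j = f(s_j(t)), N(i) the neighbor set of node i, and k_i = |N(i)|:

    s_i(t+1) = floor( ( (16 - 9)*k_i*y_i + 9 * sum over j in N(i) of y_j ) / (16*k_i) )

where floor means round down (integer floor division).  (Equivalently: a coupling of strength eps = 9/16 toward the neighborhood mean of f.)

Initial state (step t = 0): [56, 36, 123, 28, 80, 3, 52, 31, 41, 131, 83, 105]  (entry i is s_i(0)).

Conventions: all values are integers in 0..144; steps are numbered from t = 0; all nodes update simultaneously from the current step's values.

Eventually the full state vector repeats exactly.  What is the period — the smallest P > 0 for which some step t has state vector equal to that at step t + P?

Answer: 2
Key observation: The state at step 8, [111, 111, 111, 111, 111, 111, 111, 111, 111, 111, 111, 111], reappears at step 10 — and no state repeats earlier — so the cycle the system enters has period 2.

Derivation:
t=0: [56, 36, 123, 28, 80, 3, 52, 31, 41, 131, 83, 105]
t=1: [97, 66, 76, 76, 88, 51, 80, 85, 88, 57, 88, 87]
t=2: [104, 108, 111, 109, 105, 106, 109, 109, 106, 107, 108, 108]
t=3: [87, 84, 81, 83, 87, 86, 83, 83, 87, 85, 83, 84]
t=4: [108, 109, 110, 109, 108, 108, 109, 109, 108, 109, 110, 109]
t=5: [83, 83, 81, 82, 83, 83, 82, 83, 83, 83, 81, 82]
t=6: [110, 110, 110, 110, 110, 110, 110, 110, 110, 110, 110, 110]
t=7: [81, 81, 81, 81, 81, 81, 81, 81, 81, 81, 81, 81]
t=8: [111, 111, 111, 111, 111, 111, 111, 111, 111, 111, 111, 111]
t=9: [80, 80, 80, 80, 80, 80, 80, 80, 80, 80, 80, 80]
t=10: [111, 111, 111, 111, 111, 111, 111, 111, 111, 111, 111, 111]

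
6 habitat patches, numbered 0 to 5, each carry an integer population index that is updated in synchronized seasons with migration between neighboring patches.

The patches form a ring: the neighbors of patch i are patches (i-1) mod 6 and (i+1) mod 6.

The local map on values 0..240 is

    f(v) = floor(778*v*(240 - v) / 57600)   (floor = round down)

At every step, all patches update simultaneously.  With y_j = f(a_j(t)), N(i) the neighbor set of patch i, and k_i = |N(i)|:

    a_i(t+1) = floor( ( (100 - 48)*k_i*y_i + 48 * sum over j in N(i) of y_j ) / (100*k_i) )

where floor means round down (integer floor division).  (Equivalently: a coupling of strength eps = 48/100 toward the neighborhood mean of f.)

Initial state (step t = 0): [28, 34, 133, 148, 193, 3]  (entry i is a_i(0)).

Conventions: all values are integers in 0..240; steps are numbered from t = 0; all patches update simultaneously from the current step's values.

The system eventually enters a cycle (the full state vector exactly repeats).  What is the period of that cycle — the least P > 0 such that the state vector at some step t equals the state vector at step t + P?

Answer: 2
Key observation: The state at step 24, [194, 194, 194, 194, 194, 194], reappears at step 26 — and no state repeats earlier — so the cycle the system enters has period 2.

Derivation:
t=0: [28, 34, 133, 148, 193, 3]
t=1: [66, 114, 166, 170, 109, 53]
t=2: [159, 177, 170, 168, 170, 152]
t=3: [169, 157, 158, 161, 165, 173]
t=4: [163, 172, 173, 170, 165, 160]
t=5: [166, 159, 157, 160, 166, 170]
t=6: [165, 171, 174, 171, 165, 162]
t=7: [165, 159, 156, 159, 165, 168]
t=8: [167, 172, 174, 172, 167, 164]
t=9: [163, 158, 155, 158, 163, 166]
t=10: [169, 173, 175, 173, 169, 166]
t=11: [161, 156, 154, 156, 161, 163]
t=12: [171, 175, 177, 175, 171, 169]
t=13: [158, 153, 151, 153, 158, 160]
t=14: [174, 178, 180, 178, 174, 172]
t=15: [154, 149, 146, 149, 154, 156]
t=16: [178, 182, 184, 182, 178, 176]
t=17: [148, 142, 140, 142, 148, 150]
t=18: [183, 186, 188, 186, 183, 182]
t=19: [139, 135, 133, 135, 139, 141]
t=20: [189, 190, 191, 190, 189, 188]
t=21: [130, 128, 126, 128, 130, 131]
t=22: [192, 193, 193, 193, 192, 192]
t=23: [123, 122, 122, 122, 123, 124]
t=24: [194, 194, 194, 194, 194, 194]
t=25: [120, 120, 120, 120, 120, 120]
t=26: [194, 194, 194, 194, 194, 194]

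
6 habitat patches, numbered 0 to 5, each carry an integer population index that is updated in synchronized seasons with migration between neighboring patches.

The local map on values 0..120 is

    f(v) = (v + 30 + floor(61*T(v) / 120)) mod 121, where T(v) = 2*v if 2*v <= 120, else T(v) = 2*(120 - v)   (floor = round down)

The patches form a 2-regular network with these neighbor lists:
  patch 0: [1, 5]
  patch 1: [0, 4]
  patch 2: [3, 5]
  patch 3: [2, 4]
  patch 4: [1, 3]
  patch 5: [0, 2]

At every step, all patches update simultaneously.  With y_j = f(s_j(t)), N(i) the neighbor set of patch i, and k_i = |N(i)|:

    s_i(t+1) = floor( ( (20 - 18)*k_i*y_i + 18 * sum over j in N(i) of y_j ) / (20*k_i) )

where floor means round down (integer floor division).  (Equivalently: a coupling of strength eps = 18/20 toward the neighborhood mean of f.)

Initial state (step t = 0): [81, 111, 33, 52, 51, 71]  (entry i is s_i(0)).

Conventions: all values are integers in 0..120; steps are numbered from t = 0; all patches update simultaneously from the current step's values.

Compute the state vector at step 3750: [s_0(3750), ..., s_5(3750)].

Simulating step by step:
t=0: [81, 111, 33, 52, 51, 71]
t=1: [29, 20, 28, 49, 20, 59]
t=2: [52, 78, 23, 70, 41, 81]
t=3: [27, 59, 33, 87, 37, 42]
t=4: [71, 87, 73, 92, 35, 92]
t=5: [29, 60, 29, 60, 36, 29]
t=6: [61, 88, 61, 88, 37, 88]
t=7: [29, 62, 29, 62, 36, 29]
t=8: [61, 88, 61, 88, 36, 88]
t=9: [29, 61, 29, 61, 36, 29]
t=10: [61, 88, 61, 88, 36, 88]

Answer: [61, 88, 61, 88, 36, 88]
Key observation: The state at step 8, [61, 88, 61, 88, 36, 88], reappears at step 10: the system is in a cycle of period 2 from step 8 on.  Therefore the state at step 3750 equals the state at step 8 + ((3750 - 8) mod 2) = 8, which is [61, 88, 61, 88, 36, 88].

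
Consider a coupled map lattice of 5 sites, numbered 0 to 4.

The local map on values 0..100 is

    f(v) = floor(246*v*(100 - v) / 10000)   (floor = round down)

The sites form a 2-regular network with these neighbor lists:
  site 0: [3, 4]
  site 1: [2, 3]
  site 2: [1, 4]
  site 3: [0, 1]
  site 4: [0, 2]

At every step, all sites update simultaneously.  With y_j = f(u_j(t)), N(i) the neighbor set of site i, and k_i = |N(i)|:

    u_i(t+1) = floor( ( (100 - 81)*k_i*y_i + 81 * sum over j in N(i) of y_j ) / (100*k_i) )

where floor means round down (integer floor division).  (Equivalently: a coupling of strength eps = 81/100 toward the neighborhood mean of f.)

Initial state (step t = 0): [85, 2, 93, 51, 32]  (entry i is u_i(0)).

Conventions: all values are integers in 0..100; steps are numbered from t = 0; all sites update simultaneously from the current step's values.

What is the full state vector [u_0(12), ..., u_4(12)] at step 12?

Simulating step by step:
t=0: [85, 2, 93, 51, 32]
t=1: [52, 31, 26, 25, 29]
t=2: [50, 47, 50, 54, 53]
t=3: [61, 61, 61, 61, 61]
t=4: [58, 58, 58, 58, 58]
t=5: [59, 59, 59, 59, 59]
t=6: [59, 59, 59, 59, 59]
t=7: [59, 59, 59, 59, 59]
t=8: [59, 59, 59, 59, 59]
t=9: [59, 59, 59, 59, 59]
t=10: [59, 59, 59, 59, 59]
t=11: [59, 59, 59, 59, 59]
t=12: [59, 59, 59, 59, 59]

Answer: [59, 59, 59, 59, 59]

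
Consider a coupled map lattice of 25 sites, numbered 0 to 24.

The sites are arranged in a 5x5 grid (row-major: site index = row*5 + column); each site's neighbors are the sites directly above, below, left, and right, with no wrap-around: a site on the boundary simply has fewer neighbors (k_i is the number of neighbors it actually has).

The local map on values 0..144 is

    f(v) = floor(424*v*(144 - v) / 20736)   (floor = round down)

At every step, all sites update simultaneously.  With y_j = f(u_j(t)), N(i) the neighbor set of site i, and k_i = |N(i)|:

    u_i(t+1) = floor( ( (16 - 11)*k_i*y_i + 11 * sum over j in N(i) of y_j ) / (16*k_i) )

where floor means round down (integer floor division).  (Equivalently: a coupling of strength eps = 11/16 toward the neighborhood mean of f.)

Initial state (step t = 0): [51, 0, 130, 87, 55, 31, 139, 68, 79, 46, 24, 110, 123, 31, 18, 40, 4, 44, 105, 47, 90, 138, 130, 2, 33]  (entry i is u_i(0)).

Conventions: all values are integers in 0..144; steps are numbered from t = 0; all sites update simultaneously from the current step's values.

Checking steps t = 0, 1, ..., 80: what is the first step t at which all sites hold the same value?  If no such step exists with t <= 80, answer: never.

Answer: 10
Key observation: Synchronization is absorbing here: once all sites are equal they stay equal, and step 10 is the first all-equal step.

Derivation:
t=0: [51, 0, 130, 87, 55, 31, 139, 68, 79, 46, 24, 110, 123, 31, 18, 40, 4, 44, 105, 47, 90, 138, 130, 2, 33]  (not all equal)
t=1: [54, 33, 58, 86, 97, 60, 47, 68, 95, 86, 71, 46, 74, 71, 73, 65, 49, 59, 70, 75, 65, 38, 36, 46, 56]  (not all equal)
t=2: [91, 90, 95, 97, 98, 100, 93, 100, 100, 98, 101, 97, 102, 103, 104, 102, 95, 97, 102, 103, 96, 89, 87, 93, 98]  (not all equal)
t=3: [95, 97, 94, 92, 92, 92, 93, 90, 89, 89, 89, 91, 89, 86, 87, 90, 93, 92, 89, 87, 93, 97, 97, 94, 91]  (not all equal)
t=4: [95, 94, 96, 97, 98, 97, 96, 98, 99, 99, 98, 98, 99, 100, 100, 97, 96, 97, 99, 100, 96, 94, 94, 96, 98]  (not all equal)
t=5: [94, 94, 93, 92, 92, 93, 93, 92, 91, 90, 92, 92, 91, 90, 89, 93, 93, 93, 91, 90, 94, 95, 94, 93, 91]  (not all equal)
t=6: [96, 96, 96, 97, 97, 96, 96, 97, 98, 98, 96, 96, 97, 98, 99, 96, 96, 96, 97, 98, 95, 95, 95, 96, 97]  (not all equal)
t=7: [94, 94, 93, 93, 92, 94, 93, 93, 92, 92, 94, 93, 93, 92, 91, 94, 94, 93, 93, 92, 94, 94, 94, 93, 93]  (not all equal)
t=8: [96, 96, 96, 96, 96, 96, 96, 96, 96, 97, 96, 96, 96, 96, 97, 96, 96, 96, 96, 96, 96, 96, 96, 96, 96]  (not all equal)
t=9: [94, 94, 94, 94, 93, 94, 94, 94, 93, 93, 94, 94, 94, 93, 93, 94, 94, 94, 94, 93, 94, 94, 94, 94, 94]  (not all equal)
t=10: [96, 96, 96, 96, 96, 96, 96, 96, 96, 96, 96, 96, 96, 96, 96, 96, 96, 96, 96, 96, 96, 96, 96, 96, 96]  (all equal)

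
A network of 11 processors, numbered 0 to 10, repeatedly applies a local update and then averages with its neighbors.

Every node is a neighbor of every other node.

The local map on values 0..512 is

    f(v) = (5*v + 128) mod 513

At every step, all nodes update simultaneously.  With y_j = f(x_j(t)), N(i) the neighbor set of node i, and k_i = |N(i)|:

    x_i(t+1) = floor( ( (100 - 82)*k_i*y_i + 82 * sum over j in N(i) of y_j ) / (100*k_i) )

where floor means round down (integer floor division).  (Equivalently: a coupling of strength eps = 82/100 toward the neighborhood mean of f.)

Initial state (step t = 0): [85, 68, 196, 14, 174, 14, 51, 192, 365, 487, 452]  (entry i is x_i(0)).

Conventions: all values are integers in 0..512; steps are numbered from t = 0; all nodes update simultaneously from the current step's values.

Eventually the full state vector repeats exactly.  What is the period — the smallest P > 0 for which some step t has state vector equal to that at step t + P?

Simulating step by step:
t=0: [85, 68, 196, 14, 174, 14, 51, 192, 365, 487, 452]
t=1: [264, 306, 268, 279, 308, 279, 298, 266, 301, 310, 293]
t=2: [279, 249, 281, 286, 250, 286, 245, 280, 247, 251, 243]
t=3: [342, 327, 343, 295, 328, 295, 325, 342, 326, 328, 324]
t=4: [222, 214, 222, 199, 215, 199, 214, 222, 214, 215, 213]
t=5: [173, 169, 173, 162, 170, 162, 169, 173, 169, 170, 169]
t=6: [461, 460, 461, 456, 460, 456, 460, 461, 460, 460, 460]
t=7: [374, 373, 374, 371, 373, 371, 373, 374, 373, 373, 373]
t=8: [454, 453, 454, 452, 453, 452, 453, 454, 453, 453, 453]
t=9: [341, 341, 341, 340, 341, 340, 341, 341, 341, 341, 341]
t=10: [293, 293, 293, 292, 293, 292, 293, 293, 293, 293, 293]
t=11: [53, 53, 53, 52, 53, 52, 53, 53, 53, 53, 53]
t=12: [392, 392, 392, 391, 392, 391, 392, 392, 392, 392, 392]
t=13: [35, 35, 35, 34, 35, 34, 35, 35, 35, 35, 35]
t=14: [302, 302, 302, 301, 302, 301, 302, 302, 302, 302, 302]
t=15: [98, 98, 98, 97, 98, 97, 98, 98, 98, 98, 98]
t=16: [104, 104, 104, 103, 104, 103, 104, 104, 104, 104, 104]
t=17: [134, 134, 134, 133, 134, 133, 134, 134, 134, 134, 134]
t=18: [284, 284, 284, 283, 284, 283, 284, 284, 284, 284, 284]
t=19: [8, 8, 8, 7, 8, 7, 8, 8, 8, 8, 8]
t=20: [167, 167, 167, 166, 167, 166, 167, 167, 167, 167, 167]
t=21: [449, 449, 449, 448, 449, 448, 449, 449, 449, 449, 449]
t=22: [320, 320, 320, 319, 320, 319, 320, 320, 320, 320, 320]
t=23: [188, 188, 188, 187, 188, 187, 188, 188, 188, 188, 188]
t=24: [41, 41, 41, 40, 41, 40, 41, 41, 41, 41, 41]
t=25: [332, 332, 332, 331, 332, 331, 332, 332, 332, 332, 332]
t=26: [248, 248, 248, 247, 248, 247, 248, 248, 248, 248, 248]
t=27: [341, 341, 341, 340, 341, 340, 341, 341, 341, 341, 341]

Answer: 18
Key observation: The state at step 9, [341, 341, 341, 340, 341, 340, 341, 341, 341, 341, 341], reappears at step 27 — and no state repeats earlier — so the cycle the system enters has period 18.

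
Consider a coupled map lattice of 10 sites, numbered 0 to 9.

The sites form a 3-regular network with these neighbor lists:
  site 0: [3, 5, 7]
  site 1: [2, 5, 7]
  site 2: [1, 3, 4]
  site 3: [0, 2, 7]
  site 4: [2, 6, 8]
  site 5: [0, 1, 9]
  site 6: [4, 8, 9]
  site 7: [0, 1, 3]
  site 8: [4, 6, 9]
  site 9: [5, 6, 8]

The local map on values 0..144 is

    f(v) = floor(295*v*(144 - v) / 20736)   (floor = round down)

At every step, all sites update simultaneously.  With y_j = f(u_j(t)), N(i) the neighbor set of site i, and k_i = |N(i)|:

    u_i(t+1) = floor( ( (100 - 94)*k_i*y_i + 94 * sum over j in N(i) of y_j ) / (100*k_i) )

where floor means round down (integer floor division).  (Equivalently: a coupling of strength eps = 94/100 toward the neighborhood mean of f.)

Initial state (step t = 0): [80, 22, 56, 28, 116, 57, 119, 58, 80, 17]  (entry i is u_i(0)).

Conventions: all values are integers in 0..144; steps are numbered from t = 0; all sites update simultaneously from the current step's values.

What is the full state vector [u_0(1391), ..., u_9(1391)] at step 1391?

Answer: [73, 73, 73, 73, 73, 73, 73, 73, 73, 73]
Key observation: The state at step 4, [73, 73, 73, 73, 73, 73, 73, 73, 73, 73], reappears at step 5: the system is in a cycle of period 1 from step 4 on.  Therefore the state at step 1391 equals the state at step 4 + ((1391 - 4) mod 1) = 4, which is [73, 73, 73, 73, 73, 73, 73, 73, 73, 73].

Derivation:
t=0: [80, 22, 56, 28, 116, 57, 119, 58, 80, 17]
t=1: [62, 68, 44, 69, 60, 48, 48, 53, 41, 59]
t=2: [68, 65, 71, 67, 62, 71, 67, 72, 68, 63]
t=3: [73, 73, 72, 73, 72, 72, 72, 73, 72, 72]
t=4: [73, 73, 73, 73, 73, 73, 73, 73, 73, 73]
t=5: [73, 73, 73, 73, 73, 73, 73, 73, 73, 73]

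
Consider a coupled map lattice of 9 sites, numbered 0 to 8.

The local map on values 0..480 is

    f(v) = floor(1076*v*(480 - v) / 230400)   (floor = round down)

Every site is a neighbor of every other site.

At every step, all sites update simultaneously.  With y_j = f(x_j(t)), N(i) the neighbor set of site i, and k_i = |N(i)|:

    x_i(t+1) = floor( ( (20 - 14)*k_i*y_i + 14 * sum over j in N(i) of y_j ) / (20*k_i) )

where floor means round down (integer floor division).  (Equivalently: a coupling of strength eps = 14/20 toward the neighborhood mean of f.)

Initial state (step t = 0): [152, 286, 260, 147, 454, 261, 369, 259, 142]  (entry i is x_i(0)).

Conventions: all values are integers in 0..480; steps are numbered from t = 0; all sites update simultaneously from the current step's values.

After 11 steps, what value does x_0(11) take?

Answer: x_0(11) = 265

Derivation:
t=0: [152, 286, 260, 147, 454, 261, 369, 259, 142]
t=1: [223, 229, 230, 222, 185, 230, 214, 230, 221]
t=2: [266, 266, 266, 266, 263, 266, 265, 266, 266]
t=3: [265, 265, 265, 265, 265, 265, 265, 265, 265]
t=4: [266, 266, 266, 266, 266, 266, 266, 266, 266]
t=5: [265, 265, 265, 265, 265, 265, 265, 265, 265]
t=6: [266, 266, 266, 266, 266, 266, 266, 266, 266]
t=7: [265, 265, 265, 265, 265, 265, 265, 265, 265]
t=8: [266, 266, 266, 266, 266, 266, 266, 266, 266]
t=9: [265, 265, 265, 265, 265, 265, 265, 265, 265]
t=10: [266, 266, 266, 266, 266, 266, 266, 266, 266]
t=11: [265, 265, 265, 265, 265, 265, 265, 265, 265]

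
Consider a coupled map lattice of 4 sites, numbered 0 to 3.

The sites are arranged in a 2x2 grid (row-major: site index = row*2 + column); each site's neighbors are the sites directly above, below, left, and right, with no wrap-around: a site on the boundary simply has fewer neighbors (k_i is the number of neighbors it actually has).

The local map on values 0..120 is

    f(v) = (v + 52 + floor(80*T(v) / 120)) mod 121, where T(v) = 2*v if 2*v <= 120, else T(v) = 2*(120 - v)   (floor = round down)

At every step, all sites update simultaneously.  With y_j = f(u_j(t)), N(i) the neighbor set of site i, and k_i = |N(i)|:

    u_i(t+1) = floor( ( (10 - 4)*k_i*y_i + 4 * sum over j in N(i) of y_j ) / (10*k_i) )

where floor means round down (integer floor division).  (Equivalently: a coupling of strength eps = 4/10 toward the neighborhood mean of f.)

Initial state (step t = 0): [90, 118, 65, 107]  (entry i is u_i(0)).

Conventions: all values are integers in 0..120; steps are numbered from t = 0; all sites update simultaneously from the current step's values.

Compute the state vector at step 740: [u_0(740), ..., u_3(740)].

Answer: [68, 68, 68, 68]
Key observation: The state at step 4, [68, 68, 68, 68], reappears at step 5: the system is in a cycle of period 1 from step 4 on.  Therefore the state at step 740 equals the state at step 4 + ((740 - 4) mod 1) = 4, which is [68, 68, 68, 68].

Derivation:
t=0: [90, 118, 65, 107]
t=1: [60, 53, 64, 57]
t=2: [67, 59, 68, 63]
t=3: [68, 68, 68, 69]
t=4: [68, 68, 68, 68]
t=5: [68, 68, 68, 68]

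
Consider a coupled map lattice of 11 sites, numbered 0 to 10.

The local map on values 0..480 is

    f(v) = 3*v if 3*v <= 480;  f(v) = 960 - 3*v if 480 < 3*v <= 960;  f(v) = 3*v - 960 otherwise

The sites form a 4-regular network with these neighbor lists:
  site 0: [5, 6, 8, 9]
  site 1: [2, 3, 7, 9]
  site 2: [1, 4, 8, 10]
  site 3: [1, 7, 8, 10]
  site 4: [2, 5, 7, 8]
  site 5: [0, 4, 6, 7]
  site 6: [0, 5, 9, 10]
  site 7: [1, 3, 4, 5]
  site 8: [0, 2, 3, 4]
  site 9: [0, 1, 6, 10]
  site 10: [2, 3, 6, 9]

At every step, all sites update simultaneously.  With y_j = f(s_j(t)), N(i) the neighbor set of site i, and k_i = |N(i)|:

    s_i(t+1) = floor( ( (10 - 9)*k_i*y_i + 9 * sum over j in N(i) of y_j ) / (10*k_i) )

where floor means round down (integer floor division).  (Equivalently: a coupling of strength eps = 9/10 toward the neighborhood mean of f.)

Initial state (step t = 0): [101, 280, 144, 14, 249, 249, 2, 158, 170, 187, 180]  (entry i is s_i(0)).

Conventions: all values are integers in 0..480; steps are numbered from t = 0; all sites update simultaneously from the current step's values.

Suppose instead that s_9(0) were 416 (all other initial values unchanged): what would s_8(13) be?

Simulating step by step:
t=0: [101, 280, 144, 14, 249, 249, 2, 158, 170, 416, 180]
t=1: [245, 290, 313, 333, 374, 245, 276, 179, 267, 219, 214]
t=2: [206, 185, 166, 226, 202, 234, 254, 158, 116, 202, 143]
t=3: [294, 394, 391, 400, 382, 333, 330, 339, 358, 344, 334]
t=4: [65, 153, 148, 121, 113, 82, 54, 160, 172, 90, 129]
t=5: [271, 396, 410, 434, 397, 289, 263, 364, 346, 297, 317]
t=6: [107, 205, 149, 134, 152, 162, 88, 214, 230, 131, 192]
t=7: [347, 385, 372, 336, 385, 353, 380, 409, 392, 334, 377]
t=8: [128, 134, 190, 195, 185, 172, 106, 147, 129, 145, 112]
t=9: [394, 409, 383, 389, 414, 392, 391, 409, 388, 367, 375]
t=10: [196, 207, 225, 223, 225, 243, 188, 245, 222, 209, 185]
t=11: [319, 289, 326, 313, 261, 310, 341, 280, 306, 373, 334]
t=12: [66, 80, 81, 68, 64, 84, 58, 84, 53, 61, 62]
t=13: [192, 222, 199, 208, 223, 208, 201, 225, 204, 197, 199]

Answer: s_8(13) = 204
Key observation: This trace re-runs the system from the modified initial state.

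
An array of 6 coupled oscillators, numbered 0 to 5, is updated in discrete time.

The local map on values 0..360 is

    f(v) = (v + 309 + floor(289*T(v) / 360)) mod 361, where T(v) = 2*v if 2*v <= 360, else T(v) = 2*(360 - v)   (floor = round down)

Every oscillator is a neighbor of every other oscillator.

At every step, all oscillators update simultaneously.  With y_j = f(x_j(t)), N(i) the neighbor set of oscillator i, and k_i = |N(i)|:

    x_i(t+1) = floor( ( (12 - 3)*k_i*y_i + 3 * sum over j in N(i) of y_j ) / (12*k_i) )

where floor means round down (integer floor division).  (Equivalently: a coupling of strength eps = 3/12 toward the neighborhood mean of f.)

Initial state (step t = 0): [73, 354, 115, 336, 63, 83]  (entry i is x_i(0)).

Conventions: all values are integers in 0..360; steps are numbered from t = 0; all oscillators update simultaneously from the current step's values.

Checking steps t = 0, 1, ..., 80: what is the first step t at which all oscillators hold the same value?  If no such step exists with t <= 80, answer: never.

Simulating step by step:
t=0: [73, 354, 115, 336, 63, 83]  (not all equal)
t=1: [161, 282, 237, 290, 143, 179]  (not all equal)
t=2: [59, 303, 69, 300, 279, 92]  (not all equal)
t=3: [143, 312, 161, 313, 322, 203]  (not all equal)
t=4: [292, 304, 72, 303, 300, 98]  (not all equal)
t=5: [330, 324, 180, 325, 326, 227]  (not all equal)
t=6: [297, 300, 108, 300, 299, 88]  (not all equal)
t=7: [331, 330, 249, 330, 330, 213]  (not all equal)
t=8: [295, 295, 77, 295, 295, 92]  (not all equal)
t=9: [329, 329, 189, 329, 329, 217]  (not all equal)
t=10: [297, 297, 104, 297, 297, 92]  (not all equal)
t=11: [331, 331, 242, 331, 331, 220]  (not all equal)
t=12: [294, 294, 80, 294, 294, 89]  (not all equal)
t=13: [329, 329, 195, 329, 329, 211]  (not all equal)
t=14: [297, 297, 101, 297, 297, 95]  (not all equal)
t=15: [331, 331, 237, 331, 331, 226]  (not all equal)
t=16: [294, 294, 82, 294, 294, 87]  (not all equal)
t=17: [329, 329, 198, 329, 329, 207]  (not all equal)
t=18: [297, 297, 100, 297, 297, 96]  (not all equal)
t=19: [331, 331, 235, 331, 331, 228]  (not all equal)
t=20: [294, 294, 82, 294, 294, 85]  (not all equal)
t=21: [328, 328, 198, 328, 328, 204]  (not all equal)
t=22: [298, 298, 101, 298, 298, 98]  (not all equal)
t=23: [331, 331, 237, 331, 331, 231]  (not all equal)
t=24: [294, 294, 82, 294, 294, 84]  (not all equal)
t=25: [328, 328, 198, 328, 328, 201]  (not all equal)
t=26: [298, 298, 101, 298, 298, 99]  (not all equal)
t=27: [331, 331, 237, 331, 331, 233]  (not all equal)
t=28: [294, 294, 81, 294, 294, 83]  (not all equal)
t=29: [328, 328, 196, 328, 328, 200]  (not all equal)
t=30: [298, 298, 102, 298, 298, 99]  (not all equal)
t=31: [331, 331, 239, 331, 331, 233]  (not all equal)
t=32: [294, 294, 81, 294, 294, 83]  (not all equal)

Answer: never
Key observation: The state at step 28 reappears at step 32 — the system is in a cycle of period 4 from step 28 on.  No step 0..32 is synchronized, and the cycle repeats forever, so no step up to 80 (or ever) has all oscillators equal.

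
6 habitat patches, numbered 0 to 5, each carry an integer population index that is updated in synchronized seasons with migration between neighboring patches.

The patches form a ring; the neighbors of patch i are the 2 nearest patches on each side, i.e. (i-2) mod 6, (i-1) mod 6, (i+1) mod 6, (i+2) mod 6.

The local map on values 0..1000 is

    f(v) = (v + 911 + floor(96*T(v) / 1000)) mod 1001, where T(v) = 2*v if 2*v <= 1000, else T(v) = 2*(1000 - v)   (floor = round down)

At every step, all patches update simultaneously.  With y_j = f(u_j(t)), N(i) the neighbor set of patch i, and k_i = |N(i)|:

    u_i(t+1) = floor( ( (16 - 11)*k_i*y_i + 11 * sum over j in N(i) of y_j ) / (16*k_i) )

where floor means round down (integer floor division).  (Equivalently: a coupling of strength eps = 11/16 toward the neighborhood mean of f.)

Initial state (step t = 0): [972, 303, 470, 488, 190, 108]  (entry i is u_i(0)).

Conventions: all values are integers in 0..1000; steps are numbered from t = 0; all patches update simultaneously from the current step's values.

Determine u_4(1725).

Answer: u_4(1725) = 531
Key observation: The state at step 35, [531, 531, 531, 531, 531, 531], reappears at step 36: the system is in a cycle of period 1 from step 35 on.  Therefore the state at step 1725 equals the state at step 35 + ((1725 - 35) mod 1) = 35, which is [531, 531, 531, 531, 531, 531].

Derivation:
t=0: [972, 303, 470, 488, 190, 108]
t=1: [434, 408, 453, 310, 366, 318]
t=2: [387, 371, 389, 341, 356, 339]
t=3: [351, 346, 352, 334, 340, 334]
t=4: [321, 319, 321, 315, 317, 315]
t=5: [289, 288, 289, 287, 288, 287]
t=6: [253, 253, 253, 252, 253, 252]
t=7: [210, 210, 210, 210, 210, 210]
t=8: [160, 160, 160, 160, 160, 160]
t=9: [100, 100, 100, 100, 100, 100]
t=10: [29, 29, 29, 29, 29, 29]
t=11: [945, 945, 945, 945, 945, 945]
t=12: [865, 865, 865, 865, 865, 865]
t=13: [800, 800, 800, 800, 800, 800]
t=14: [748, 748, 748, 748, 748, 748]
t=15: [706, 706, 706, 706, 706, 706]
t=16: [672, 672, 672, 672, 672, 672]
t=17: [644, 644, 644, 644, 644, 644]
t=18: [622, 622, 622, 622, 622, 622]
t=19: [604, 604, 604, 604, 604, 604]
t=20: [590, 590, 590, 590, 590, 590]
t=21: [578, 578, 578, 578, 578, 578]
t=22: [569, 569, 569, 569, 569, 569]
t=23: [561, 561, 561, 561, 561, 561]
t=24: [555, 555, 555, 555, 555, 555]
t=25: [550, 550, 550, 550, 550, 550]
t=26: [546, 546, 546, 546, 546, 546]
t=27: [543, 543, 543, 543, 543, 543]
t=28: [540, 540, 540, 540, 540, 540]
t=29: [538, 538, 538, 538, 538, 538]
t=30: [536, 536, 536, 536, 536, 536]
t=31: [535, 535, 535, 535, 535, 535]
t=32: [534, 534, 534, 534, 534, 534]
t=33: [533, 533, 533, 533, 533, 533]
t=34: [532, 532, 532, 532, 532, 532]
t=35: [531, 531, 531, 531, 531, 531]
t=36: [531, 531, 531, 531, 531, 531]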